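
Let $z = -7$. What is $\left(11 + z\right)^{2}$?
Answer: $16$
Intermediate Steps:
$\left(11 + z\right)^{2} = \left(11 - 7\right)^{2} = 4^{2} = 16$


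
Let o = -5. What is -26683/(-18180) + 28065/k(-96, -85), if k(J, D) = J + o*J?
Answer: 43372331/581760 ≈ 74.554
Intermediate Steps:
k(J, D) = -4*J (k(J, D) = J - 5*J = -4*J)
-26683/(-18180) + 28065/k(-96, -85) = -26683/(-18180) + 28065/((-4*(-96))) = -26683*(-1/18180) + 28065/384 = 26683/18180 + 28065*(1/384) = 26683/18180 + 9355/128 = 43372331/581760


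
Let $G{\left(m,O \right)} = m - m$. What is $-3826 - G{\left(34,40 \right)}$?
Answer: $-3826$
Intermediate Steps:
$G{\left(m,O \right)} = 0$
$-3826 - G{\left(34,40 \right)} = -3826 - 0 = -3826 + 0 = -3826$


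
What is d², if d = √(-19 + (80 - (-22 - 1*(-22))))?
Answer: 61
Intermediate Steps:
d = √61 (d = √(-19 + (80 - (-22 + 22))) = √(-19 + (80 - 1*0)) = √(-19 + (80 + 0)) = √(-19 + 80) = √61 ≈ 7.8102)
d² = (√61)² = 61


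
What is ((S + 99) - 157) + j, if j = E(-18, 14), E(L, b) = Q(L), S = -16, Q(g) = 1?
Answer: -73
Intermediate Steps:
E(L, b) = 1
j = 1
((S + 99) - 157) + j = ((-16 + 99) - 157) + 1 = (83 - 157) + 1 = -74 + 1 = -73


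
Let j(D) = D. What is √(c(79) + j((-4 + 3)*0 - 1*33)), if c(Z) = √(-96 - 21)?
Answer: √(-33 + 3*I*√13) ≈ 0.92938 + 5.8193*I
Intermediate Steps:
c(Z) = 3*I*√13 (c(Z) = √(-117) = 3*I*√13)
√(c(79) + j((-4 + 3)*0 - 1*33)) = √(3*I*√13 + ((-4 + 3)*0 - 1*33)) = √(3*I*√13 + (-1*0 - 33)) = √(3*I*√13 + (0 - 33)) = √(3*I*√13 - 33) = √(-33 + 3*I*√13)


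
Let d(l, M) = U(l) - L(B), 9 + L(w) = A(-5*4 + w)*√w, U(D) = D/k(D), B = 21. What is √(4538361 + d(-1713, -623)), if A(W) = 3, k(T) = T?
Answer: √(4538371 - 3*√21) ≈ 2130.3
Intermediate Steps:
U(D) = 1 (U(D) = D/D = 1)
L(w) = -9 + 3*√w
d(l, M) = 10 - 3*√21 (d(l, M) = 1 - (-9 + 3*√21) = 1 + (9 - 3*√21) = 10 - 3*√21)
√(4538361 + d(-1713, -623)) = √(4538361 + (10 - 3*√21)) = √(4538371 - 3*√21)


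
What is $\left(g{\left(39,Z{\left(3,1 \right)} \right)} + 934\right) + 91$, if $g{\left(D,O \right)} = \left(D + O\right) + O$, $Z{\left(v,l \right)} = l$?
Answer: $1066$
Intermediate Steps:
$g{\left(D,O \right)} = D + 2 O$
$\left(g{\left(39,Z{\left(3,1 \right)} \right)} + 934\right) + 91 = \left(\left(39 + 2 \cdot 1\right) + 934\right) + 91 = \left(\left(39 + 2\right) + 934\right) + 91 = \left(41 + 934\right) + 91 = 975 + 91 = 1066$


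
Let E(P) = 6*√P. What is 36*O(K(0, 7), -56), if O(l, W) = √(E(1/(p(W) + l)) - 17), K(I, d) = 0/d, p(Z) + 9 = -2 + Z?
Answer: 36*√(-76313 + 402*I*√67)/67 ≈ 3.1993 + 148.47*I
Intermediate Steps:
p(Z) = -11 + Z (p(Z) = -9 + (-2 + Z) = -11 + Z)
K(I, d) = 0
O(l, W) = √(-17 + 6*√(1/(-11 + W + l))) (O(l, W) = √(6*√(1/((-11 + W) + l)) - 17) = √(6*√(1/(-11 + W + l)) - 17) = √(-17 + 6*√(1/(-11 + W + l))))
36*O(K(0, 7), -56) = 36*√(-17 + 6*√(1/(-11 - 56 + 0))) = 36*√(-17 + 6*√(1/(-67))) = 36*√(-17 + 6*√(-1/67)) = 36*√(-17 + 6*(I*√67/67)) = 36*√(-17 + 6*I*√67/67)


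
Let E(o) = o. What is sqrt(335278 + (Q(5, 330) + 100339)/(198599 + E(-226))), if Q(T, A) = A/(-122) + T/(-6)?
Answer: sqrt(1767392491291252881594)/72604518 ≈ 579.03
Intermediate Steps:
Q(T, A) = -T/6 - A/122 (Q(T, A) = A*(-1/122) + T*(-1/6) = -A/122 - T/6 = -T/6 - A/122)
sqrt(335278 + (Q(5, 330) + 100339)/(198599 + E(-226))) = sqrt(335278 + ((-1/6*5 - 1/122*330) + 100339)/(198599 - 226)) = sqrt(335278 + ((-5/6 - 165/61) + 100339)/198373) = sqrt(335278 + (-1295/366 + 100339)*(1/198373)) = sqrt(335278 + (36722779/366)*(1/198373)) = sqrt(335278 + 36722779/72604518) = sqrt(24342734308783/72604518) = sqrt(1767392491291252881594)/72604518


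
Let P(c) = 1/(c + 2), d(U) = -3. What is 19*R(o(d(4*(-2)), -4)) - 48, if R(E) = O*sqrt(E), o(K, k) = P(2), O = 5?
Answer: -1/2 ≈ -0.50000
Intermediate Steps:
P(c) = 1/(2 + c)
o(K, k) = 1/4 (o(K, k) = 1/(2 + 2) = 1/4)
R(E) = 5*sqrt(E)
19*R(o(d(4*(-2)), -4)) - 48 = 19*(5*sqrt(1/4)) - 48 = 19*(5*(1/2)) - 48 = 19*(5/2) - 48 = 95/2 - 48 = -1/2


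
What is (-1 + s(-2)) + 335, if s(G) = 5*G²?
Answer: 354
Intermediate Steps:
(-1 + s(-2)) + 335 = (-1 + 5*(-2)²) + 335 = (-1 + 5*4) + 335 = (-1 + 20) + 335 = 19 + 335 = 354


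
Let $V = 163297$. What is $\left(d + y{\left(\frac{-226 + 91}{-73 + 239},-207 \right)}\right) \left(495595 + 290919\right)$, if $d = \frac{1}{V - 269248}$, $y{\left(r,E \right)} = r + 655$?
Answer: $\frac{4524716208257503}{8793933} \approx 5.1453 \cdot 10^{8}$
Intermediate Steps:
$y{\left(r,E \right)} = 655 + r$
$d = - \frac{1}{105951}$ ($d = \frac{1}{163297 - 269248} = \frac{1}{-105951} = - \frac{1}{105951} \approx -9.4383 \cdot 10^{-6}$)
$\left(d + y{\left(\frac{-226 + 91}{-73 + 239},-207 \right)}\right) \left(495595 + 290919\right) = \left(- \frac{1}{105951} + \left(655 + \frac{-226 + 91}{-73 + 239}\right)\right) \left(495595 + 290919\right) = \left(- \frac{1}{105951} + \left(655 - \frac{135}{166}\right)\right) 786514 = \left(- \frac{1}{105951} + \frac{108595}{166}\right) 786514 = \frac{11505748679}{17587866} \cdot 786514 = \frac{4524716208257503}{8793933}$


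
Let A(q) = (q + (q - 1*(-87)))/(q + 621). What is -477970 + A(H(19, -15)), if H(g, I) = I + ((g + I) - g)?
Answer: -94160081/197 ≈ -4.7797e+5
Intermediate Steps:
H(g, I) = 2*I (H(g, I) = I + ((I + g) - g) = I + I = 2*I)
A(q) = (87 + 2*q)/(621 + q) (A(q) = (q + (q + 87))/(621 + q) = (q + (87 + q))/(621 + q) = (87 + 2*q)/(621 + q))
-477970 + A(H(19, -15)) = -477970 + (87 + 2*(2*(-15)))/(621 + 2*(-15)) = -477970 + (87 + 2*(-30))/(621 - 30) = -477970 + (87 - 60)/591 = -477970 + (1/591)*27 = -477970 + 9/197 = -94160081/197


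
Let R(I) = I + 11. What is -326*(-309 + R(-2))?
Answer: 97800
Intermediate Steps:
R(I) = 11 + I
-326*(-309 + R(-2)) = -326*(-309 + (11 - 2)) = -326*(-309 + 9) = -326*(-300) = 97800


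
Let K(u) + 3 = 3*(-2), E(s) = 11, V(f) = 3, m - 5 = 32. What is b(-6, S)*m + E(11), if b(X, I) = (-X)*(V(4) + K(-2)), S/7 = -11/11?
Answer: -1321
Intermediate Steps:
m = 37 (m = 5 + 32 = 37)
S = -7 (S = 7*(-11/11) = 7*(-11*1/11) = 7*(-1) = -7)
K(u) = -9 (K(u) = -3 + 3*(-2) = -3 - 6 = -9)
b(X, I) = 6*X (b(X, I) = (-X)*(3 - 9) = -X*(-6) = 6*X)
b(-6, S)*m + E(11) = (6*(-6))*37 + 11 = -36*37 + 11 = -1332 + 11 = -1321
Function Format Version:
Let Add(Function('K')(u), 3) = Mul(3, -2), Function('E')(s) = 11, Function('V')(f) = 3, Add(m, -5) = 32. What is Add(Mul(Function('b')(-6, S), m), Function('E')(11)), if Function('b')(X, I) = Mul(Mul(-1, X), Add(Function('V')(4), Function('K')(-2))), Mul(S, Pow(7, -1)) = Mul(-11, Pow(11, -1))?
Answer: -1321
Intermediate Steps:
m = 37 (m = Add(5, 32) = 37)
S = -7 (S = Mul(7, Mul(-11, Pow(11, -1))) = Mul(7, Mul(-11, Rational(1, 11))) = Mul(7, -1) = -7)
Function('K')(u) = -9 (Function('K')(u) = Add(-3, Mul(3, -2)) = Add(-3, -6) = -9)
Function('b')(X, I) = Mul(6, X) (Function('b')(X, I) = Mul(Mul(-1, X), Add(3, -9)) = Mul(Mul(-1, X), -6) = Mul(6, X))
Add(Mul(Function('b')(-6, S), m), Function('E')(11)) = Add(Mul(Mul(6, -6), 37), 11) = Add(Mul(-36, 37), 11) = Add(-1332, 11) = -1321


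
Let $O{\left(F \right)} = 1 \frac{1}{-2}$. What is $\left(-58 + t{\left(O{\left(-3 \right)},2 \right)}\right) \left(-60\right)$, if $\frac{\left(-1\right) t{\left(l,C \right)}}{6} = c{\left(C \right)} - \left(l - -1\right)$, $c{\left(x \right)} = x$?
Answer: $4020$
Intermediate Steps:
$O{\left(F \right)} = - \frac{1}{2}$ ($O{\left(F \right)} = 1 \left(- \frac{1}{2}\right) = - \frac{1}{2}$)
$t{\left(l,C \right)} = 6 - 6 C + 6 l$ ($t{\left(l,C \right)} = - 6 \left(C - \left(l - -1\right)\right) = - 6 \left(C - \left(l + 1\right)\right) = - 6 \left(C - \left(1 + l\right)\right) = - 6 \left(-1 + C - l\right) = 6 - 6 C + 6 l$)
$\left(-58 + t{\left(O{\left(-3 \right)},2 \right)}\right) \left(-60\right) = \left(-58 + \left(6 - 12 + 6 \left(- \frac{1}{2}\right)\right)\right) \left(-60\right) = \left(-58 - 9\right) \left(-60\right) = \left(-67\right) \left(-60\right) = 4020$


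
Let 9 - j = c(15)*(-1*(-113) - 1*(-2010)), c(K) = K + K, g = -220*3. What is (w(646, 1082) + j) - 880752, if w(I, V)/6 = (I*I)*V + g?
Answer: 2708267079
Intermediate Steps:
g = -660
c(K) = 2*K
w(I, V) = -3960 + 6*V*I**2 (w(I, V) = 6*((I*I)*V - 660) = 6*(I**2*V - 660) = 6*(V*I**2 - 660) = 6*(-660 + V*I**2) = -3960 + 6*V*I**2)
j = -63681 (j = 9 - 2*15*(-1*(-113) - 1*(-2010)) = 9 - 30*(113 + 2010) = 9 - 30*2123 = 9 - 1*63690 = 9 - 63690 = -63681)
(w(646, 1082) + j) - 880752 = ((-3960 + 6*1082*646**2) - 63681) - 880752 = ((-3960 + 6*1082*417316) - 63681) - 880752 = ((-3960 + 2709215472) - 63681) - 880752 = (2709211512 - 63681) - 880752 = 2709147831 - 880752 = 2708267079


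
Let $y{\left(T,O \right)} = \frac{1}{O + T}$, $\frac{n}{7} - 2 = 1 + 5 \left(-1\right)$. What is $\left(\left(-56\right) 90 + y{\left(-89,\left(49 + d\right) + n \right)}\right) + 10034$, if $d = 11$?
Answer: $\frac{214741}{43} \approx 4994.0$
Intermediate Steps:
$n = -14$ ($n = 14 + 7 \left(1 + 5 \left(-1\right)\right) = 14 + 7 \left(1 - 5\right) = 14 + 7 \left(-4\right) = 14 - 28 = -14$)
$\left(\left(-56\right) 90 + y{\left(-89,\left(49 + d\right) + n \right)}\right) + 10034 = \left(\left(-56\right) 90 + \frac{1}{\left(\left(49 + 11\right) - 14\right) - 89}\right) + 10034 = \left(-5040 + \frac{1}{\left(60 - 14\right) - 89}\right) + 10034 = \left(-5040 + \frac{1}{46 - 89}\right) + 10034 = \left(-5040 + \frac{1}{-43}\right) + 10034 = \left(-5040 - \frac{1}{43}\right) + 10034 = - \frac{216721}{43} + 10034 = \frac{214741}{43}$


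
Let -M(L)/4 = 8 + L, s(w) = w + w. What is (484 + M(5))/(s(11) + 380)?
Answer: 72/67 ≈ 1.0746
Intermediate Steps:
s(w) = 2*w
M(L) = -32 - 4*L (M(L) = -4*(8 + L) = -32 - 4*L)
(484 + M(5))/(s(11) + 380) = (484 + (-32 - 4*5))/(2*11 + 380) = (484 + (-32 - 20))/(22 + 380) = (484 - 52)/402 = 432*(1/402) = 72/67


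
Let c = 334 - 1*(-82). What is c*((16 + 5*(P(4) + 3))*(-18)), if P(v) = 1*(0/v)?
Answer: -232128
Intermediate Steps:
P(v) = 0 (P(v) = 1*0 = 0)
c = 416 (c = 334 + 82 = 416)
c*((16 + 5*(P(4) + 3))*(-18)) = 416*((16 + 5*(0 + 3))*(-18)) = 416*((16 + 5*3)*(-18)) = 416*((16 + 15)*(-18)) = 416*(31*(-18)) = 416*(-558) = -232128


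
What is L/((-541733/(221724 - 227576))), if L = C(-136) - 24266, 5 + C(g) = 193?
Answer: -140904456/541733 ≈ -260.10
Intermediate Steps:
C(g) = 188 (C(g) = -5 + 193 = 188)
L = -24078 (L = 188 - 24266 = -24078)
L/((-541733/(221724 - 227576))) = -24078/((-541733/(221724 - 227576))) = -24078/((-541733/(-5852))) = -24078/((-541733*(-1/5852))) = -24078/541733/5852 = -24078*5852/541733 = -140904456/541733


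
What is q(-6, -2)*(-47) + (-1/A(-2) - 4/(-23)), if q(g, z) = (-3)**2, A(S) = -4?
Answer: -38877/92 ≈ -422.58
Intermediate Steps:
q(g, z) = 9
q(-6, -2)*(-47) + (-1/A(-2) - 4/(-23)) = 9*(-47) + (-1/(-4) - 4/(-23)) = -423 + (-1*(-1/4) - 4*(-1/23)) = -423 + (1/4 + 4/23) = -423 + 39/92 = -38877/92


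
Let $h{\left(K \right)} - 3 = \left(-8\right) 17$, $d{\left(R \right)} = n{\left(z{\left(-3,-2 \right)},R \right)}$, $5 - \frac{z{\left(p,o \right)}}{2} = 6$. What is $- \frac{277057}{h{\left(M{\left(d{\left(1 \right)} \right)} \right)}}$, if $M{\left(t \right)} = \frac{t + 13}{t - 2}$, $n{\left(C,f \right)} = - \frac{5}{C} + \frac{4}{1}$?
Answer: $\frac{277057}{133} \approx 2083.1$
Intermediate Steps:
$z{\left(p,o \right)} = -2$ ($z{\left(p,o \right)} = 10 - 12 = -2$)
$n{\left(C,f \right)} = 4 - \frac{5}{C}$ ($n{\left(C,f \right)} = - \frac{5}{C} + 4 \cdot 1 = - \frac{5}{C} + 4 = 4 - \frac{5}{C}$)
$d{\left(R \right)} = \frac{13}{2}$ ($d{\left(R \right)} = 4 - \frac{5}{-2} = 4 - - \frac{5}{2} = 4 + \frac{5}{2} = \frac{13}{2}$)
$M{\left(t \right)} = \frac{13 + t}{-2 + t}$
$h{\left(K \right)} = -133$ ($h{\left(K \right)} = 3 - 136 = -133$)
$- \frac{277057}{h{\left(M{\left(d{\left(1 \right)} \right)} \right)}} = - \frac{277057}{-133} = \left(-277057\right) \left(- \frac{1}{133}\right) = \frac{277057}{133}$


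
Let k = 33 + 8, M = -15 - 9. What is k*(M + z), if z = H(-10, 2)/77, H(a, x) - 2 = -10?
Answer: -76096/77 ≈ -988.26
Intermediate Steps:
H(a, x) = -8 (H(a, x) = 2 - 10 = -8)
z = -8/77 ≈ -0.10390
M = -24
k = 41
k*(M + z) = 41*(-24 - 8/77) = 41*(-1856/77) = -76096/77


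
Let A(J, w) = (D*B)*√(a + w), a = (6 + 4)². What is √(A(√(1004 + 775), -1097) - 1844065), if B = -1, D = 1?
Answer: √(-1844065 - I*√997) ≈ 0.01 - 1358.0*I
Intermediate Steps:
a = 100 (a = 10² = 100)
A(J, w) = -√(100 + w) (A(J, w) = (1*(-1))*√(100 + w) = -√(100 + w))
√(A(√(1004 + 775), -1097) - 1844065) = √(-√(100 - 1097) - 1844065) = √(-√(-997) - 1844065) = √(-I*√997 - 1844065) = √(-1844065 - I*√997)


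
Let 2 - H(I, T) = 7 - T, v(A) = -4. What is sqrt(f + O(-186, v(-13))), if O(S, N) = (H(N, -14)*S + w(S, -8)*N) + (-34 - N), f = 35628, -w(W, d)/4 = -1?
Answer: 2*sqrt(9779) ≈ 197.78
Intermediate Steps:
w(W, d) = 4 (w(W, d) = -4*(-1) = 4)
H(I, T) = -5 + T (H(I, T) = 2 - (7 - T) = 2 + (-7 + T) = -5 + T)
O(S, N) = -34 - 19*S + 3*N (O(S, N) = ((-5 - 14)*S + 4*N) + (-34 - N) = (-19*S + 4*N) + (-34 - N) = -34 - 19*S + 3*N)
sqrt(f + O(-186, v(-13))) = sqrt(35628 + (-34 - 19*(-186) + 3*(-4))) = sqrt(35628 + (-34 + 3534 - 12)) = sqrt(35628 + 3488) = sqrt(39116) = 2*sqrt(9779)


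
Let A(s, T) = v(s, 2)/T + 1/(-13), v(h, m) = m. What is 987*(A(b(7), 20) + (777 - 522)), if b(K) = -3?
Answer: 32722011/130 ≈ 2.5171e+5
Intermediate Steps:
A(s, T) = -1/13 + 2/T (A(s, T) = 2/T + 1/(-13) = 2/T + 1*(-1/13) = 2/T - 1/13 = -1/13 + 2/T)
987*(A(b(7), 20) + (777 - 522)) = 987*((1/13)*(26 - 1*20)/20 + (777 - 522)) = 987*((1/13)*(1/20)*(26 - 20) + 255) = 987*((1/13)*(1/20)*6 + 255) = 987*(3/130 + 255) = 987*(33153/130) = 32722011/130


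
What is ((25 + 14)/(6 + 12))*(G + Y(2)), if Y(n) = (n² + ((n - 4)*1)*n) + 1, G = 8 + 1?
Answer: 65/3 ≈ 21.667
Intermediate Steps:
G = 9
Y(n) = 1 + n² + n*(-4 + n) (Y(n) = (n² + ((-4 + n)*1)*n) + 1 = (n² + (-4 + n)*n) + 1 = (n² + n*(-4 + n)) + 1 = 1 + n² + n*(-4 + n))
((25 + 14)/(6 + 12))*(G + Y(2)) = ((25 + 14)/(6 + 12))*(9 + (1 - 4*2 + 2*2²)) = (39/18)*(9 + (1 - 8 + 2*4)) = (39*(1/18))*(9 + (1 - 8 + 8)) = 13*(9 + 1)/6 = (13/6)*10 = 65/3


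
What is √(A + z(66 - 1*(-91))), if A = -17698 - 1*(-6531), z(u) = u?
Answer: I*√11010 ≈ 104.93*I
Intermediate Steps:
A = -11167 (A = -17698 + 6531 = -11167)
√(A + z(66 - 1*(-91))) = √(-11167 + (66 - 1*(-91))) = √(-11167 + (66 + 91)) = √(-11167 + 157) = √(-11010) = I*√11010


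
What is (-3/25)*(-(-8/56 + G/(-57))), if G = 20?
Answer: -197/3325 ≈ -0.059248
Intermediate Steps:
(-3/25)*(-(-8/56 + G/(-57))) = (-3/25)*(-(-8/56 + 20/(-57))) = (-3*1/25)*(-(-8*1/56 + 20*(-1/57))) = -(-3)*(-⅐ - 20/57)/25 = -(-3)*(-197)/(25*399) = -3/25*197/399 = -197/3325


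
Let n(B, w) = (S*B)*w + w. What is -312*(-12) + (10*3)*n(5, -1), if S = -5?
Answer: 4464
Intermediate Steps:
n(B, w) = w - 5*B*w (n(B, w) = (-5*B)*w + w = -5*B*w + w = w - 5*B*w)
-312*(-12) + (10*3)*n(5, -1) = -312*(-12) + (10*3)*(-(1 - 5*5)) = 3744 + 30*(-(1 - 25)) = 3744 + 30*(-1*(-24)) = 3744 + 30*24 = 3744 + 720 = 4464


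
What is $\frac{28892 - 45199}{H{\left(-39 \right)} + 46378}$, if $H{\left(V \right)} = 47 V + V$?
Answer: $- \frac{16307}{44506} \approx -0.3664$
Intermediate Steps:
$H{\left(V \right)} = 48 V$
$\frac{28892 - 45199}{H{\left(-39 \right)} + 46378} = \frac{28892 - 45199}{48 \left(-39\right) + 46378} = - \frac{16307}{-1872 + 46378} = - \frac{16307}{44506}$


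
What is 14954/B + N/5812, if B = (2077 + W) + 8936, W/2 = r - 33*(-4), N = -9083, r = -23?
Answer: -15098525/65274572 ≈ -0.23131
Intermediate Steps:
W = 218 (W = 2*(-23 - 33*(-4)) = 2*(-23 + 132) = 2*109 = 218)
B = 11231 (B = (2077 + 218) + 8936 = 2295 + 8936 = 11231)
14954/B + N/5812 = 14954/11231 - 9083/5812 = -15098525/65274572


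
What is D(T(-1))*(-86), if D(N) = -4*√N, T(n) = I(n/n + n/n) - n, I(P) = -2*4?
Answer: 344*I*√7 ≈ 910.14*I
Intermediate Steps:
I(P) = -8
T(n) = -8 - n
D(T(-1))*(-86) = -4*√(-8 - 1*(-1))*(-86) = -4*√(-8 + 1)*(-86) = -4*I*√7*(-86) = 344*I*√7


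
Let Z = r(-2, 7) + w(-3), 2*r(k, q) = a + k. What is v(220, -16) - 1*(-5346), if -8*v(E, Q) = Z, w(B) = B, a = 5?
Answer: 85539/16 ≈ 5346.2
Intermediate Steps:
r(k, q) = 5/2 + k/2 (r(k, q) = (5 + k)/2 = 5/2 + k/2)
Z = -3/2 (Z = (5/2 + (½)*(-2)) - 3 = (5/2 - 1) - 3 = 3/2 - 3 = -3/2 ≈ -1.5000)
v(E, Q) = 3/16 (v(E, Q) = -⅛*(-3/2) = 3/16)
v(220, -16) - 1*(-5346) = 3/16 - 1*(-5346) = 3/16 + 5346 = 85539/16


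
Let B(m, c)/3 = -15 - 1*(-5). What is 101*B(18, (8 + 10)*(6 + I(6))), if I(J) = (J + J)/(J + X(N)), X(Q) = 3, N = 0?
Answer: -3030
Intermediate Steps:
I(J) = 2*J/(3 + J) (I(J) = (J + J)/(J + 3) = (2*J)/(3 + J) = 2*J/(3 + J))
B(m, c) = -30 (B(m, c) = 3*(-15 - 1*(-5)) = 3*(-15 + 5) = 3*(-10) = -30)
101*B(18, (8 + 10)*(6 + I(6))) = 101*(-30) = -3030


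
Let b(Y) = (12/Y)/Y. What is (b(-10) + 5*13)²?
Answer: 2650384/625 ≈ 4240.6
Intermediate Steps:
b(Y) = 12/Y²
(b(-10) + 5*13)² = (12/(-10)² + 5*13)² = (12*(1/100) + 65)² = (3/25 + 65)² = (1628/25)² = 2650384/625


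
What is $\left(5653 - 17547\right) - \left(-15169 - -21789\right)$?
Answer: $-18514$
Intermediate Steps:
$\left(5653 - 17547\right) - \left(-15169 - -21789\right) = -11894 - \left(-15169 + 21789\right) = -11894 - 6620 = -18514$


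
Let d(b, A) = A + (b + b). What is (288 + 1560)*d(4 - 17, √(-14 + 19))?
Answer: -48048 + 1848*√5 ≈ -43916.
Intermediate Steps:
d(b, A) = A + 2*b
(288 + 1560)*d(4 - 17, √(-14 + 19)) = (288 + 1560)*(√(-14 + 19) + 2*(4 - 17)) = 1848*(√5 + 2*(-13)) = 1848*(√5 - 26) = 1848*(-26 + √5) = -48048 + 1848*√5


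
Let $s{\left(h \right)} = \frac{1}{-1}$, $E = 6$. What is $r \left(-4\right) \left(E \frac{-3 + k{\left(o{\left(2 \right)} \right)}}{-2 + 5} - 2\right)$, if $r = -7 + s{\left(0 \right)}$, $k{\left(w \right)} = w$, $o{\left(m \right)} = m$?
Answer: $-128$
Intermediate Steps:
$s{\left(h \right)} = -1$
$r = -8$ ($r = -7 - 1 = -8$)
$r \left(-4\right) \left(E \frac{-3 + k{\left(o{\left(2 \right)} \right)}}{-2 + 5} - 2\right) = \left(-8\right) \left(-4\right) \left(6 \frac{-3 + 2}{-2 + 5} - 2\right) = 32 \left(6 \left(- \frac{1}{3}\right) - 2\right) = 32 \left(-2 - 2\right) = 32 \left(-4\right) = -128$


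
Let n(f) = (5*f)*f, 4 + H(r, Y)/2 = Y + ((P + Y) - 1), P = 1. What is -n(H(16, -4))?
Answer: -2880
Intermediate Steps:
H(r, Y) = -8 + 4*Y (H(r, Y) = -8 + 2*(Y + ((1 + Y) - 1)) = -8 + 2*(Y + Y) = -8 + 2*(2*Y) = -8 + 4*Y)
n(f) = 5*f²
-n(H(16, -4)) = -5*(-8 + 4*(-4))² = -5*(-8 - 16)² = -5*(-24)² = -5*576 = -1*2880 = -2880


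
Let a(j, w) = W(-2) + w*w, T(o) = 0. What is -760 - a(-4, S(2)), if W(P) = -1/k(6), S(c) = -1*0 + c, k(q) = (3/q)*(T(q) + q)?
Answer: -2291/3 ≈ -763.67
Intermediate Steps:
k(q) = 3 (k(q) = (3/q)*(0 + q) = (3/q)*q = 3)
S(c) = c (S(c) = 0 + c = c)
W(P) = -⅓ (W(P) = -1/3 = -1*⅓ = -⅓)
a(j, w) = -⅓ + w² (a(j, w) = -⅓ + w*w = -⅓ + w²)
-760 - a(-4, S(2)) = -760 - (-⅓ + 2²) = -760 - (-⅓ + 4) = -760 - 1*11/3 = -760 - 11/3 = -2291/3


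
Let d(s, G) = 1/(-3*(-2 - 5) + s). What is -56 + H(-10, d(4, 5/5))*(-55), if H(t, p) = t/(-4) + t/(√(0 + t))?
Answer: -387/2 - 55*I*√10 ≈ -193.5 - 173.93*I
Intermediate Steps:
d(s, G) = 1/(21 + s) (d(s, G) = 1/(-3*(-7) + s) = 1/(21 + s))
H(t, p) = √t - t/4 (H(t, p) = t*(-¼) + t/(√t) = -t/4 + t/√t = -t/4 + √t = √t - t/4)
-56 + H(-10, d(4, 5/5))*(-55) = -56 + (√(-10) - ¼*(-10))*(-55) = -56 + (I*√10 + 5/2)*(-55) = -56 + (5/2 + I*√10)*(-55) = -56 + (-275/2 - 55*I*√10) = -387/2 - 55*I*√10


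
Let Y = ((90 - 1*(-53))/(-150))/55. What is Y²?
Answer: 169/562500 ≈ 0.00030044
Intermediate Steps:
Y = -13/750 (Y = ((90 + 53)*(-1/150))*(1/55) = (143*(-1/150))*(1/55) = -143/150*1/55 = -13/750 ≈ -0.017333)
Y² = (-13/750)² = 169/562500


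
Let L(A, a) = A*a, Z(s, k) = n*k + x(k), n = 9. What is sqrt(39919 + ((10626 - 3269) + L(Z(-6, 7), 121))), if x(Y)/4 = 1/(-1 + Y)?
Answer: sqrt(494817)/3 ≈ 234.48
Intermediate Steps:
x(Y) = 4/(-1 + Y)
Z(s, k) = 4/(-1 + k) + 9*k (Z(s, k) = 9*k + 4/(-1 + k) = 4/(-1 + k) + 9*k)
sqrt(39919 + ((10626 - 3269) + L(Z(-6, 7), 121))) = sqrt(39919 + ((10626 - 3269) + ((4 + 9*7*(-1 + 7))/(-1 + 7))*121)) = sqrt(39919 + (7357 + ((4 + 9*7*6)/6)*121)) = sqrt(39919 + (7357 + ((4 + 378)/6)*121)) = sqrt(39919 + (7357 + ((1/6)*382)*121)) = sqrt(39919 + (7357 + (191/3)*121)) = sqrt(39919 + (7357 + 23111/3)) = sqrt(39919 + 45182/3) = sqrt(164939/3) = sqrt(494817)/3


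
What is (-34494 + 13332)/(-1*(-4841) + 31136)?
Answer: -21162/35977 ≈ -0.58821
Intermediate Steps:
(-34494 + 13332)/(-1*(-4841) + 31136) = -21162/(4841 + 31136) = -21162/35977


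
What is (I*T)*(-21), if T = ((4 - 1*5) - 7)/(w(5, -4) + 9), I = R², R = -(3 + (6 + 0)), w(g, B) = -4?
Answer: 13608/5 ≈ 2721.6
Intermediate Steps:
R = -9 (R = -(3 + 6) = -1*9 = -9)
I = 81 (I = (-9)² = 81)
T = -8/5 (T = ((4 - 1*5) - 7)/(-4 + 9) = ((4 - 5) - 7)/5 = (-1 - 7)*(⅕) = -8*⅕ = -8/5 ≈ -1.6000)
(I*T)*(-21) = (81*(-8/5))*(-21) = -648/5*(-21) = 13608/5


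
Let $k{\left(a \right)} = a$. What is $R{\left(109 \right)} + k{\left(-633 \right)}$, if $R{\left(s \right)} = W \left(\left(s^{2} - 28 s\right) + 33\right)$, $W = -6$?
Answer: $-53805$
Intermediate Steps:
$R{\left(s \right)} = -198 - 6 s^{2} + 168 s$ ($R{\left(s \right)} = - 6 \left(\left(s^{2} - 28 s\right) + 33\right) = - 6 \left(33 + s^{2} - 28 s\right) = -198 - 6 s^{2} + 168 s$)
$R{\left(109 \right)} + k{\left(-633 \right)} = \left(-198 - 6 \cdot 109^{2} + 168 \cdot 109\right) - 633 = \left(-198 - 71286 + 18312\right) - 633 = -53172 - 633 = -53805$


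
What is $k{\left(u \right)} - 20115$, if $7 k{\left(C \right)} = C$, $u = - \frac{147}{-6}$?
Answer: $- \frac{40223}{2} \approx -20112.0$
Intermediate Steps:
$u = \frac{49}{2}$ ($u = \left(-147\right) \left(- \frac{1}{6}\right) = \frac{49}{2} \approx 24.5$)
$k{\left(C \right)} = \frac{C}{7}$
$k{\left(u \right)} - 20115 = \frac{1}{7} \cdot \frac{49}{2} - 20115 = \frac{7}{2} - 20115 = - \frac{40223}{2}$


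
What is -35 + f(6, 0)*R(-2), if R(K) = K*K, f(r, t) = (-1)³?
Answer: -39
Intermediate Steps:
f(r, t) = -1
R(K) = K²
-35 + f(6, 0)*R(-2) = -35 - 1*(-2)² = -35 - 1*4 = -35 - 4 = -39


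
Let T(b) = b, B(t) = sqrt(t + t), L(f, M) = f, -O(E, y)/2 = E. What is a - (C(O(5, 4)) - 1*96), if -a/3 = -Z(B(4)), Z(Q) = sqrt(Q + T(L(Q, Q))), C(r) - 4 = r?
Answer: 102 + 6*2**(1/4) ≈ 109.14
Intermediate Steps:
O(E, y) = -2*E
B(t) = sqrt(2)*sqrt(t) (B(t) = sqrt(2*t) = sqrt(2)*sqrt(t))
C(r) = 4 + r
Z(Q) = sqrt(2)*sqrt(Q) (Z(Q) = sqrt(Q + Q) = sqrt(2*Q) = sqrt(2)*sqrt(Q))
a = 6*2**(1/4) (a = -(-3)*sqrt(2)*sqrt(sqrt(2)*sqrt(4)) = -(-3)*sqrt(2)*sqrt(sqrt(2)*2) = -(-3)*sqrt(2)*sqrt(2*sqrt(2)) = -(-3)*sqrt(2)*2**(3/4) = -(-3)*2*2**(1/4) = -(-6)*2**(1/4) = 6*2**(1/4) ≈ 7.1352)
a - (C(O(5, 4)) - 1*96) = 6*2**(1/4) - ((4 - 2*5) - 1*96) = 6*2**(1/4) - ((4 - 10) - 96) = 6*2**(1/4) - (-6 - 96) = 6*2**(1/4) - 1*(-102) = 6*2**(1/4) + 102 = 102 + 6*2**(1/4)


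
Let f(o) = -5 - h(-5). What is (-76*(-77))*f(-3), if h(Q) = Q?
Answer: 0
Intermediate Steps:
f(o) = 0 (f(o) = -5 - 1*(-5) = -5 + 5 = 0)
(-76*(-77))*f(-3) = -76*(-77)*0 = 5852*0 = 0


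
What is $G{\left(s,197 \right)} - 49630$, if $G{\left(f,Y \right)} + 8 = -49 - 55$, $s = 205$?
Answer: $-49742$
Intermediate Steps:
$G{\left(f,Y \right)} = -112$ ($G{\left(f,Y \right)} = -8 - 104 = -112$)
$G{\left(s,197 \right)} - 49630 = -112 - 49630 = -49742$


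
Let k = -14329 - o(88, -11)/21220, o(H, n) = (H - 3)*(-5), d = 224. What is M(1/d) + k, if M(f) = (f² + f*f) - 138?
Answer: -385087395675/26618368 ≈ -14467.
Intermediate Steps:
M(f) = -138 + 2*f² (M(f) = (f² + f²) - 138 = 2*f² - 138 = -138 + 2*f²)
o(H, n) = 15 - 5*H (o(H, n) = (-3 + H)*(-5) = 15 - 5*H)
k = -60812191/4244 (k = -14329 - (15 - 5*88)/21220 = -14329 - (15 - 440)/21220 = -14329 - (-425)/21220 = -14329 - 1*(-85/4244) = -14329 + 85/4244 = -60812191/4244 ≈ -14329.)
M(1/d) + k = (-138 + 2*(1/224)²) - 60812191/4244 = (-138 + 2*(1/50176)) - 60812191/4244 = (-138 + 1/25088) - 60812191/4244 = -3462143/25088 - 60812191/4244 = -385087395675/26618368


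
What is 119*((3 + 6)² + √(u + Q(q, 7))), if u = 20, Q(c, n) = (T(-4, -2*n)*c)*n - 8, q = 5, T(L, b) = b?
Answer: 9639 + 119*I*√478 ≈ 9639.0 + 2601.7*I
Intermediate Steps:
Q(c, n) = -8 - 2*c*n² (Q(c, n) = ((-2*n)*c)*n - 8 = (-2*c*n)*n - 8 = -2*c*n² - 8 = -8 - 2*c*n²)
119*((3 + 6)² + √(u + Q(q, 7))) = 119*((3 + 6)² + √(20 + (-8 - 2*5*7²))) = 119*(9² + √(20 + (-8 - 2*5*49))) = 119*(81 + √(20 + (-8 - 490))) = 119*(81 + √(20 - 498)) = 119*(81 + √(-478)) = 119*(81 + I*√478) = 9639 + 119*I*√478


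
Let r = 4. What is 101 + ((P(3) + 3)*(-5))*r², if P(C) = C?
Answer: -379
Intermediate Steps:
101 + ((P(3) + 3)*(-5))*r² = 101 + ((3 + 3)*(-5))*4² = 101 + (6*(-5))*16 = 101 - 30*16 = 101 - 480 = -379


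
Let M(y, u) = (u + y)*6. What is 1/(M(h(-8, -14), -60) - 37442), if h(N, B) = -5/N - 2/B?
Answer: -28/1058327 ≈ -2.6457e-5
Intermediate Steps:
M(y, u) = 6*u + 6*y
1/(M(h(-8, -14), -60) - 37442) = 1/((6*(-60) + 6*(-5/(-8) - 2/(-14))) - 37442) = 1/((-360 + 6*(-5*(-⅛) - 2*(-1/14))) - 37442) = 1/((-360 + 6*(5/8 + ⅐)) - 37442) = 1/((-360 + 6*(43/56)) - 37442) = 1/((-360 + 129/28) - 37442) = 1/(-9951/28 - 37442) = 1/(-1058327/28) = -28/1058327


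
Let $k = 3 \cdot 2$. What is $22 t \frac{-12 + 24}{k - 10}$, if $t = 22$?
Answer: $-1452$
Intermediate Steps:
$k = 6$
$22 t \frac{-12 + 24}{k - 10} = 22 \cdot 22 \frac{-12 + 24}{6 - 10} = 484 \frac{12}{-4} = 484 \cdot 12 \left(- \frac{1}{4}\right) = 484 \left(-3\right) = -1452$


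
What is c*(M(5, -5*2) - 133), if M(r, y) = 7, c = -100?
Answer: 12600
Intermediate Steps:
c*(M(5, -5*2) - 133) = -100*(7 - 133) = -100*(-126) = 12600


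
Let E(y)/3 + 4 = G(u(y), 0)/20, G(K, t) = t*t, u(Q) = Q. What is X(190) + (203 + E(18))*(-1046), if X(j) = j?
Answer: -199596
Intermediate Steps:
G(K, t) = t²
E(y) = -12 (E(y) = -12 + 3*(0²/20) = -12 + 3*(0*(1/20)) = -12 + 3*0 = -12 + 0 = -12)
X(190) + (203 + E(18))*(-1046) = 190 + (203 - 12)*(-1046) = 190 + 191*(-1046) = 190 - 199786 = -199596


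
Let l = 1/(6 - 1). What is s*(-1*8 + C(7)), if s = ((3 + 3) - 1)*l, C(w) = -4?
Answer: -12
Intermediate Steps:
l = 1/5 ≈ 0.20000
s = 1 (s = ((3 + 3) - 1)*(1/5) = (6 - 1)*(1/5) = 5*(1/5) = 1)
s*(-1*8 + C(7)) = 1*(-1*8 - 4) = 1*(-8 - 4) = 1*(-12) = -12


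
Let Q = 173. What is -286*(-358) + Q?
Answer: 102561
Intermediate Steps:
-286*(-358) + Q = -286*(-358) + 173 = 102388 + 173 = 102561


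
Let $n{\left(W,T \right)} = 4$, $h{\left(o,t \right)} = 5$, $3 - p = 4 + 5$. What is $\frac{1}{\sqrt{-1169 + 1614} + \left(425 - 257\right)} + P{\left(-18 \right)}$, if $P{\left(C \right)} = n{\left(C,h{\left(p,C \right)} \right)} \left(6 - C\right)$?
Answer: $\frac{2666952}{27779} - \frac{\sqrt{445}}{27779} \approx 96.005$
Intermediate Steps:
$p = -6$ ($p = 3 - \left(4 + 5\right) = 3 - 9 = -6$)
$P{\left(C \right)} = 24 - 4 C$ ($P{\left(C \right)} = 4 \left(6 - C\right) = 24 - 4 C$)
$\frac{1}{\sqrt{-1169 + 1614} + \left(425 - 257\right)} + P{\left(-18 \right)} = \frac{1}{\sqrt{-1169 + 1614} + \left(425 - 257\right)} + \left(24 - -72\right) = \frac{1}{\sqrt{445} + \left(425 - 257\right)} + \left(24 + 72\right) = \frac{1}{\sqrt{445} + 168} + 96 = \frac{1}{168 + \sqrt{445}} + 96 = 96 + \frac{1}{168 + \sqrt{445}}$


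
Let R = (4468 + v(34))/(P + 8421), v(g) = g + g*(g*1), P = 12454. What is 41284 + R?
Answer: 861809158/20875 ≈ 41284.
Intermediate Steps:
v(g) = g + g² (v(g) = g + g*g = g + g²)
R = 5658/20875 (R = (4468 + 34*(1 + 34))/(12454 + 8421) = (4468 + 34*35)/20875 = (4468 + 1190)*(1/20875) = 5658*(1/20875) = 5658/20875 ≈ 0.27104)
41284 + R = 41284 + 5658/20875 = 861809158/20875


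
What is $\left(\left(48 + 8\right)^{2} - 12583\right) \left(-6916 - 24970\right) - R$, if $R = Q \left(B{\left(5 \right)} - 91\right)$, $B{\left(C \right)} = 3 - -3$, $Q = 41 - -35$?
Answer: $301233502$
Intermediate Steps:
$Q = 76$ ($Q = 41 + 35 = 76$)
$B{\left(C \right)} = 6$ ($B{\left(C \right)} = 3 + 3 = 6$)
$R = -6460$ ($R = 76 \left(6 - 91\right) = 76 \left(-85\right) = -6460$)
$\left(\left(48 + 8\right)^{2} - 12583\right) \left(-6916 - 24970\right) - R = \left(\left(48 + 8\right)^{2} - 12583\right) \left(-6916 - 24970\right) - -6460 = \left(56^{2} - 12583\right) \left(-31886\right) + 6460 = \left(3136 - 12583\right) \left(-31886\right) + 6460 = \left(-9447\right) \left(-31886\right) + 6460 = 301227042 + 6460 = 301233502$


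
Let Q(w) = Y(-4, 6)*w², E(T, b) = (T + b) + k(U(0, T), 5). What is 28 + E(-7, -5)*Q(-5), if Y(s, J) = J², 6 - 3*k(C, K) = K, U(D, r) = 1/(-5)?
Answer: -10472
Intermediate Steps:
U(D, r) = -⅕
k(C, K) = 2 - K/3
E(T, b) = ⅓ + T + b (E(T, b) = (T + b) + (2 - ⅓*5) = (T + b) + (2 - 5/3) = (T + b) + ⅓ = ⅓ + T + b)
Q(w) = 36*w² (Q(w) = 6²*w² = 36*w²)
28 + E(-7, -5)*Q(-5) = 28 + (⅓ - 7 - 5)*(36*(-5)²) = 28 - 420*25 = 28 - 35/3*900 = 28 - 10500 = -10472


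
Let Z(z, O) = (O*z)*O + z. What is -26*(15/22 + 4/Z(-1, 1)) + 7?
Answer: 454/11 ≈ 41.273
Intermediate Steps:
Z(z, O) = z + z*O² (Z(z, O) = z*O² + z = z + z*O²)
-26*(15/22 + 4/Z(-1, 1)) + 7 = -26*(15/22 + 4/((-(1 + 1²)))) + 7 = -26*(15*(1/22) + 4/((-(1 + 1)))) + 7 = -26*(15/22 + 4/((-1*2))) + 7 = -26*(15/22 + 4/(-2)) + 7 = -26*(15/22 + 4*(-½)) + 7 = -26*(15/22 - 2) + 7 = -26*(-29/22) + 7 = 377/11 + 7 = 454/11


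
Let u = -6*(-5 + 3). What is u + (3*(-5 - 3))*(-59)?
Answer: 1428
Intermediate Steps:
u = 12 (u = -6*(-2) = 12)
u + (3*(-5 - 3))*(-59) = 12 + (3*(-5 - 3))*(-59) = 12 + (3*(-8))*(-59) = 12 - 24*(-59) = 12 + 1416 = 1428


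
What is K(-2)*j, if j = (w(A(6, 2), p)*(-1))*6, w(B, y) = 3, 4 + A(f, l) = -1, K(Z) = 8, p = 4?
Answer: -144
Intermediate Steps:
A(f, l) = -5 (A(f, l) = -4 - 1 = -5)
j = -18 (j = (3*(-1))*6 = -3*6 = -18)
K(-2)*j = 8*(-18) = -144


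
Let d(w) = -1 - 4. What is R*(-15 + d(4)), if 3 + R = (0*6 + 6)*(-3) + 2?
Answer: 380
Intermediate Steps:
d(w) = -5
R = -19 (R = -3 + ((0*6 + 6)*(-3) + 2) = -3 + ((0 + 6)*(-3) + 2) = -3 + (6*(-3) + 2) = -3 + (-18 + 2) = -3 - 16 = -19)
R*(-15 + d(4)) = -19*(-15 - 5) = -19*(-20) = 380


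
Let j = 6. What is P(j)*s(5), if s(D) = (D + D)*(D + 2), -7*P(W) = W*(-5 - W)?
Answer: 660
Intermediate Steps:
P(W) = -W*(-5 - W)/7
s(D) = 2*D*(2 + D) (s(D) = (2*D)*(2 + D) = 2*D*(2 + D))
P(j)*s(5) = ((⅐)*6*(5 + 6))*(2*5*(2 + 5)) = ((⅐)*6*11)*(2*5*7) = (66/7)*70 = 660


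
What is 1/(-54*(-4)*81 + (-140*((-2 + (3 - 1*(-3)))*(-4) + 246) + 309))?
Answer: -1/14395 ≈ -6.9469e-5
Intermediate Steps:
1/(-54*(-4)*81 + (-140*((-2 + (3 - 1*(-3)))*(-4) + 246) + 309)) = 1/(216*81 + (-140*((-2 + (3 + 3))*(-4) + 246) + 309)) = 1/(17496 + (-140*((-2 + 6)*(-4) + 246) + 309)) = 1/(17496 + (-140*(4*(-4) + 246) + 309)) = 1/(17496 + (-140*(-16 + 246) + 309)) = 1/(17496 + (-140*230 + 309)) = 1/(17496 + (-32200 + 309)) = 1/(17496 - 31891) = 1/(-14395) = -1/14395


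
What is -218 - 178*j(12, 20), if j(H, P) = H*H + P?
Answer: -29410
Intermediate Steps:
j(H, P) = P + H² (j(H, P) = H² + P = P + H²)
-218 - 178*j(12, 20) = -218 - 178*(20 + 12²) = -218 - 178*(20 + 144) = -218 - 178*164 = -218 - 29192 = -29410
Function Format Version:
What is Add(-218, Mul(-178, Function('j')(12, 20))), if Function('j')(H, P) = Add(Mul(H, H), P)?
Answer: -29410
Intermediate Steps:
Function('j')(H, P) = Add(P, Pow(H, 2)) (Function('j')(H, P) = Add(Pow(H, 2), P) = Add(P, Pow(H, 2)))
Add(-218, Mul(-178, Function('j')(12, 20))) = Add(-218, Mul(-178, Add(20, Pow(12, 2)))) = Add(-218, Mul(-178, Add(20, 144))) = Add(-218, Mul(-178, 164)) = Add(-218, -29192) = -29410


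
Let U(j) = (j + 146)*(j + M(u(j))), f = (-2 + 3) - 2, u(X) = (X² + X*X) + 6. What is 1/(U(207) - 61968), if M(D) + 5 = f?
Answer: 1/8985 ≈ 0.00011130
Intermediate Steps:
u(X) = 6 + 2*X² (u(X) = (X² + X²) + 6 = 2*X² + 6 = 6 + 2*X²)
f = -1 (f = 1 - 2 = -1)
M(D) = -6 (M(D) = -5 - 1 = -6)
U(j) = (-6 + j)*(146 + j) (U(j) = (j + 146)*(j - 6) = (146 + j)*(-6 + j) = (-6 + j)*(146 + j))
1/(U(207) - 61968) = 1/((-876 + 207² + 140*207) - 61968) = 1/((-876 + 42849 + 28980) - 61968) = 1/(70953 - 61968) = 1/8985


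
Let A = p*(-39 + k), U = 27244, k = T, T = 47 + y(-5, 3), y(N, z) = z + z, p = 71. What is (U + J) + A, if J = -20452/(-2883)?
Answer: 81430606/2883 ≈ 28245.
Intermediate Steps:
y(N, z) = 2*z
T = 53 (T = 47 + 2*3 = 47 + 6 = 53)
k = 53
J = 20452/2883 (J = -20452*(-1/2883) = 20452/2883 ≈ 7.0940)
A = 994 (A = 71*(-39 + 53) = 71*14 = 994)
(U + J) + A = (27244 + 20452/2883) + 994 = 78564904/2883 + 994 = 81430606/2883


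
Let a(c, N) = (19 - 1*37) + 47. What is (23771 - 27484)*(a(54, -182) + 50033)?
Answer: -185880206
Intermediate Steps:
a(c, N) = 29 (a(c, N) = (19 - 37) + 47 = -18 + 47 = 29)
(23771 - 27484)*(a(54, -182) + 50033) = (23771 - 27484)*(29 + 50033) = -3713*50062 = -185880206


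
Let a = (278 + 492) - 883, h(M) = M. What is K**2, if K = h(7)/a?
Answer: 49/12769 ≈ 0.0038374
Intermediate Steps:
a = -113 (a = 770 - 883 = -113)
K = -7/113 (K = 7/(-113) = 7*(-1/113) = -7/113 ≈ -0.061947)
K**2 = (-7/113)**2 = 49/12769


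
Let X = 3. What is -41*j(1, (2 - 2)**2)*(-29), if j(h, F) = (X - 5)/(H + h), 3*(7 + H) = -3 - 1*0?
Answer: 2378/7 ≈ 339.71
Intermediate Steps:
H = -8 (H = -7 + (-3 - 1*0)/3 = -7 + (-3 + 0)/3 = -7 + (1/3)*(-3) = -7 - 1 = -8)
j(h, F) = -2/(-8 + h) (j(h, F) = (3 - 5)/(-8 + h) = -2/(-8 + h))
-41*j(1, (2 - 2)**2)*(-29) = -(-82)/(-8 + 1)*(-29) = -(-82)/(-7)*(-29) = -(-82)*(-1)/7*(-29) = -41*2/7*(-29) = -82/7*(-29) = 2378/7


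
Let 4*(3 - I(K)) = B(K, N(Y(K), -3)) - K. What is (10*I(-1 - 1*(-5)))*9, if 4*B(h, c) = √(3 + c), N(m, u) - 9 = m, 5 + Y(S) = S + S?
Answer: 360 - 45*√15/8 ≈ 338.21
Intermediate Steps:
Y(S) = -5 + 2*S (Y(S) = -5 + (S + S) = -5 + 2*S)
N(m, u) = 9 + m
B(h, c) = √(3 + c)/4
I(K) = 3 - √(7 + 2*K)/16 + K/4 (I(K) = 3 - (√(3 + (9 + (-5 + 2*K)))/4 - K)/4 = 3 - (√(3 + (4 + 2*K))/4 - K)/4 = 3 - (√(7 + 2*K)/4 - K)/4 = 3 - (-K + √(7 + 2*K)/4)/4 = 3 + (-√(7 + 2*K)/16 + K/4) = 3 - √(7 + 2*K)/16 + K/4)
(10*I(-1 - 1*(-5)))*9 = (10*(3 - √(7 + 2*(-1 - 1*(-5)))/16 + (-1 - 1*(-5))/4))*9 = (10*(3 - √(7 + 2*(-1 + 5))/16 + (-1 + 5)/4))*9 = (10*(3 - √(7 + 2*4)/16 + (¼)*4))*9 = (10*(3 - √(7 + 8)/16 + 1))*9 = (10*(3 - √15/16 + 1))*9 = (10*(4 - √15/16))*9 = (40 - 5*√15/8)*9 = 360 - 45*√15/8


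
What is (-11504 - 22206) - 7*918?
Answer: -40136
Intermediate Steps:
(-11504 - 22206) - 7*918 = -33710 - 6426 = -40136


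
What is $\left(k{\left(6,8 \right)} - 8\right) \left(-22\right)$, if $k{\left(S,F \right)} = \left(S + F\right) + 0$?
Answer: $-132$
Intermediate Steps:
$k{\left(S,F \right)} = F + S$ ($k{\left(S,F \right)} = \left(F + S\right) + 0 = F + S$)
$\left(k{\left(6,8 \right)} - 8\right) \left(-22\right) = \left(\left(8 + 6\right) - 8\right) \left(-22\right) = \left(14 - 8\right) \left(-22\right) = 6 \left(-22\right) = -132$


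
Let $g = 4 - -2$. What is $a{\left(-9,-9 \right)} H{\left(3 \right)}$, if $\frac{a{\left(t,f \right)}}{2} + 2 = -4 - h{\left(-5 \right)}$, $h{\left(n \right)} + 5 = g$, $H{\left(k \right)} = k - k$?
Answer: $0$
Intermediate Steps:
$H{\left(k \right)} = 0$
$g = 6$ ($g = 4 + 2 = 6$)
$h{\left(n \right)} = 1$ ($h{\left(n \right)} = -5 + 6 = 1$)
$a{\left(t,f \right)} = -14$ ($a{\left(t,f \right)} = -4 + 2 \left(-4 - 1\right) = -4 + 2 \left(-5\right) = -4 - 10 = -14$)
$a{\left(-9,-9 \right)} H{\left(3 \right)} = \left(-14\right) 0 = 0$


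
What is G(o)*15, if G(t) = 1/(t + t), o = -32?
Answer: -15/64 ≈ -0.23438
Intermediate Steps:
G(t) = 1/(2*t)
G(o)*15 = ((½)/(-32))*15 = ((½)*(-1/32))*15 = -1/64*15 = -15/64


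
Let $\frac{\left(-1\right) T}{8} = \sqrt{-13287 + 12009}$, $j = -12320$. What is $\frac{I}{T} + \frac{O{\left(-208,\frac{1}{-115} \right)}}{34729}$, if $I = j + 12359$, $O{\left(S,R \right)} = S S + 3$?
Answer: $\frac{43267}{34729} + \frac{13 i \sqrt{142}}{1136} \approx 1.2458 + 0.13637 i$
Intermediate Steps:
$T = - 24 i \sqrt{142}$ ($T = - 8 \sqrt{-13287 + 12009} = - 8 \sqrt{-1278} = - 8 \cdot 3 i \sqrt{142} = - 24 i \sqrt{142} \approx - 285.99 i$)
$O{\left(S,R \right)} = 3 + S^{2}$ ($O{\left(S,R \right)} = S^{2} + 3 = 3 + S^{2}$)
$I = 39$ ($I = -12320 + 12359 = 39$)
$\frac{I}{T} + \frac{O{\left(-208,\frac{1}{-115} \right)}}{34729} = \frac{39}{\left(-24\right) i \sqrt{142}} + \frac{3 + \left(-208\right)^{2}}{34729} = 39 \frac{i \sqrt{142}}{3408} + \left(3 + 43264\right) \frac{1}{34729} = \frac{13 i \sqrt{142}}{1136} + 43267 \cdot \frac{1}{34729} = \frac{13 i \sqrt{142}}{1136} + \frac{43267}{34729} = \frac{43267}{34729} + \frac{13 i \sqrt{142}}{1136}$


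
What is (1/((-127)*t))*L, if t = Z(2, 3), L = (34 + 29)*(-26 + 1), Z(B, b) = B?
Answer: 1575/254 ≈ 6.2008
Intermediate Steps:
L = -1575 (L = 63*(-25) = -1575)
t = 2
(1/((-127)*t))*L = (1/(-127*2))*(-1575) = -1/127*½*(-1575) = -1/254*(-1575) = 1575/254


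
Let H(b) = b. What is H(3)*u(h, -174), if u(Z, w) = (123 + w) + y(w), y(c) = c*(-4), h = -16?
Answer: 1935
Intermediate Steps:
y(c) = -4*c
u(Z, w) = 123 - 3*w (u(Z, w) = (123 + w) - 4*w = 123 - 3*w)
H(3)*u(h, -174) = 3*(123 - 3*(-174)) = 3*(123 + 522) = 3*645 = 1935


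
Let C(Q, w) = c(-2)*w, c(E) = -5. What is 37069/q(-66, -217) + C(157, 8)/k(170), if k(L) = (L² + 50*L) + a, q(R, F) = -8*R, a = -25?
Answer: 277086551/3946800 ≈ 70.205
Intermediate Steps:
k(L) = -25 + L² + 50*L (k(L) = (L² + 50*L) - 25 = -25 + L² + 50*L)
C(Q, w) = -5*w
37069/q(-66, -217) + C(157, 8)/k(170) = 37069/((-8*(-66))) + (-5*8)/(-25 + 170² + 50*170) = 37069/528 - 40/(-25 + 28900 + 8500) = 37069*(1/528) - 40/37375 = 37069/528 - 40*1/37375 = 37069/528 - 8/7475 = 277086551/3946800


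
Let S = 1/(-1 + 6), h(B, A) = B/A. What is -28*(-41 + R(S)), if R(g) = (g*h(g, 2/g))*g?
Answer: 717486/625 ≈ 1148.0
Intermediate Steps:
S = ⅕ (S = 1/5 = ⅕ ≈ 0.20000)
R(g) = g⁴/2 (R(g) = (g*(g/((2/g))))*g = (g*(g*(g/2)))*g = (g*(g²/2))*g = (g³/2)*g = g⁴/2)
-28*(-41 + R(S)) = -28*(-41 + (⅕)⁴/2) = -28*(-41 + (½)*(1/625)) = -28*(-41 + 1/1250) = -28*(-51249/1250) = 717486/625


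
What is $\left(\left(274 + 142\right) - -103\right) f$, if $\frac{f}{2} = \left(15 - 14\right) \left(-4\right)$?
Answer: $-4152$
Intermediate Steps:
$f = -8$ ($f = 2 \left(15 - 14\right) \left(-4\right) = 2 \cdot 1 \left(-4\right) = 2 \left(-4\right) = -8$)
$\left(\left(274 + 142\right) - -103\right) f = \left(\left(274 + 142\right) - -103\right) \left(-8\right) = \left(416 + \left(-40 + 143\right)\right) \left(-8\right) = \left(416 + 103\right) \left(-8\right) = 519 \left(-8\right) = -4152$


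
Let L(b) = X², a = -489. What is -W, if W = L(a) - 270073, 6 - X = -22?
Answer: 269289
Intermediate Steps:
X = 28 (X = 6 - 1*(-22) = 6 + 22 = 28)
L(b) = 784 (L(b) = 28² = 784)
W = -269289 (W = 784 - 270073 = -269289)
-W = -1*(-269289) = 269289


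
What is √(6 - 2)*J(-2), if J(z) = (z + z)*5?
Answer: -40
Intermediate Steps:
J(z) = 10*z (J(z) = (2*z)*5 = 10*z)
√(6 - 2)*J(-2) = √(6 - 2)*(10*(-2)) = √4*(-20) = 2*(-20) = -40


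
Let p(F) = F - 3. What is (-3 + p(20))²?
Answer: 196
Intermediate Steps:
p(F) = -3 + F
(-3 + p(20))² = (-3 + (-3 + 20))² = (-3 + 17)² = 14² = 196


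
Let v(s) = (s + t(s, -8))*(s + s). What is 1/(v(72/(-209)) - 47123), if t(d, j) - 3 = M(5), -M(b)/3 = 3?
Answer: -43681/2058188819 ≈ -2.1223e-5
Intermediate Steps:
M(b) = -9 (M(b) = -3*3 = -9)
t(d, j) = -6 (t(d, j) = 3 - 9 = -6)
v(s) = 2*s*(-6 + s) (v(s) = (s - 6)*(s + s) = (-6 + s)*(2*s) = 2*s*(-6 + s))
1/(v(72/(-209)) - 47123) = 1/(2*(72/(-209))*(-6 + 72/(-209)) - 47123) = 1/(2*(72*(-1/209))*(-6 + 72*(-1/209)) - 47123) = 1/(2*(-72/209)*(-6 - 72/209) - 47123) = 1/(2*(-72/209)*(-1326/209) - 47123) = 1/(190944/43681 - 47123) = 1/(-2058188819/43681) = -43681/2058188819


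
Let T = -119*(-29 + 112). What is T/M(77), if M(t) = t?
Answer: -1411/11 ≈ -128.27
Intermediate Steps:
T = -9877 (T = -119*83 = -9877)
T/M(77) = -9877/77 = -9877*1/77 = -1411/11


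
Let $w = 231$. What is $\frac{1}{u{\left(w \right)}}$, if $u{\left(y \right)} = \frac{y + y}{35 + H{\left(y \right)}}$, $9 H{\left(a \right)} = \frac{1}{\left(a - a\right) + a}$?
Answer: $\frac{36383}{480249} \approx 0.075759$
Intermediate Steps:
$H{\left(a \right)} = \frac{1}{9 a}$ ($H{\left(a \right)} = \frac{1}{9 \left(\left(a - a\right) + a\right)} = \frac{1}{9 \left(0 + a\right)} = \frac{1}{9 a}$)
$u{\left(y \right)} = \frac{2 y}{35 + \frac{1}{9 y}}$ ($u{\left(y \right)} = \frac{y + y}{35 + \frac{1}{9 y}} = \frac{2 y}{35 + \frac{1}{9 y}}$)
$\frac{1}{u{\left(w \right)}} = \frac{1}{18 \cdot 231^{2} \frac{1}{1 + 315 \cdot 231}} = \frac{1}{18 \cdot 53361 \frac{1}{1 + 72765}} = \frac{1}{18 \cdot 53361 \cdot \frac{1}{72766}} = \frac{1}{\frac{480249}{36383}} = \frac{36383}{480249}$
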